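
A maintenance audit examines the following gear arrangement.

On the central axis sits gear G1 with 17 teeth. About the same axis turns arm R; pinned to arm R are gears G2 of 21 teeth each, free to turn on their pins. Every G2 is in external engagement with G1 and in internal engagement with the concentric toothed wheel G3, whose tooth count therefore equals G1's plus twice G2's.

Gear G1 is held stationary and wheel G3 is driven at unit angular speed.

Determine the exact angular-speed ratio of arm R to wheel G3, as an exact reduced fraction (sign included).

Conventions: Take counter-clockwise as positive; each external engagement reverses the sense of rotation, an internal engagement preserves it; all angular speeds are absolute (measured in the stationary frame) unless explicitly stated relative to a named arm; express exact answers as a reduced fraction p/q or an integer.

planetary set (17T centre, 21T on arm, 59T internal) — Willis relation
ring teeth: 17 + 2·21 = 59
17(ω_sun−ω_arm) = −59(ω_ring−ω_arm),  ω_sun = 0, ω_ring = 1
17(0−ω_arm) = −59(1−ω_arm)  ⇒  76·ω_arm = 59  ⇒  ω_arm = 59/76
ω_out/ω_in = 59/76

59/76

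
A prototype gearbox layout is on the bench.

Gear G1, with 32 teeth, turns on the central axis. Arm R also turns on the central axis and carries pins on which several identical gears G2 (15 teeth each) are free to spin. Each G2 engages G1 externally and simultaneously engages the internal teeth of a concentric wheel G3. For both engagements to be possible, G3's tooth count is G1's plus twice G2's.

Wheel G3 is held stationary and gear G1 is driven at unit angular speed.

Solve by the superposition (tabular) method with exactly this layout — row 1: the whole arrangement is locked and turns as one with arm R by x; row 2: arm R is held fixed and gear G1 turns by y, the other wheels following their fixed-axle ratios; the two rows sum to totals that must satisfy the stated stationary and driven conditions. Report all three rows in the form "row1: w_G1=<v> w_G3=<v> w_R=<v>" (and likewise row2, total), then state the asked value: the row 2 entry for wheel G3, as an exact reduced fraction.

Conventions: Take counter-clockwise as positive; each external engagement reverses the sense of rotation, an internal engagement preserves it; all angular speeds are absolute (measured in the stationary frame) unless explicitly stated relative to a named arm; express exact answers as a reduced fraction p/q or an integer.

recognized (axles ride arm R): planetary set, 32/15/62 teeth
row 1 — lock + rotate with arm: ω_sun = ω_ring = ω_arm = x
row 2 (arm held, sun turns y): ω_ring = −(32/62)·y, ω_arm = 0
boundary: total ω_ring = x − (32/62)·y = 0 and total ω_sun = x + y = 1  ⇒  y = 31/47, x = 16/47
row 2 ring = −(32/62)·31/47 = -16/47
totals (row 1 + row 2): sun 16/47 + 31/47 = 1, ring 16/47 + (-16/47) = 0, arm 16/47 + 0 = 16/47
asked cell (row2, ring) = -16/47

row1: w_G1=16/47 w_G3=16/47 w_R=16/47
row2: w_G1=31/47 w_G3=-16/47 w_R=0
total: w_G1=1 w_G3=0 w_R=16/47
asked value: -16/47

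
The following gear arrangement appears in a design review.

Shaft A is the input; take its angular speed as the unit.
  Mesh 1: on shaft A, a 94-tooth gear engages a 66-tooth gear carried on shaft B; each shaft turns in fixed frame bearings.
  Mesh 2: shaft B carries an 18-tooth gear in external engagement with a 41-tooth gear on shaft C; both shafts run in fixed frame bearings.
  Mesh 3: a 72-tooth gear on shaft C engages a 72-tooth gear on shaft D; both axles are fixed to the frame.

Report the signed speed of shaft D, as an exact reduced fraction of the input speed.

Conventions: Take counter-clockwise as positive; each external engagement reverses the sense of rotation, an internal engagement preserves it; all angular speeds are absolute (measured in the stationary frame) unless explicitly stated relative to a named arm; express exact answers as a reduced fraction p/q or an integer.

3-mesh fixed-axis compound train (all bearings frame-fixed)
mesh 1 [94T→66T]: |ω|/ω_in = 1×94/66 = 47/33, sense flips to −
mesh 2 [18T→41T]: |ω|/ω_in = (47/33)×18/41 = 282/451, sense flips to +
mesh 3 [72T→72T]: |ω|/ω_in = (282/451)×72/72 = 282/451, sense flips to −
signed output speed (× input speed) = -282/451

-282/451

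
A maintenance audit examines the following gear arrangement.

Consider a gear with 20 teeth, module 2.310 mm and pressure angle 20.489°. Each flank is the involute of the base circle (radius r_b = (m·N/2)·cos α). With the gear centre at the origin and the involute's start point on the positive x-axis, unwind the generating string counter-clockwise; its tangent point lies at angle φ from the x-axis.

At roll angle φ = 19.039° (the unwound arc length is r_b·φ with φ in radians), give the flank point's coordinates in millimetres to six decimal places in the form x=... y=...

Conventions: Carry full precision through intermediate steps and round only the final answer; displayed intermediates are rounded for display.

x=22.800562 y=0.261741

single-mesh involute tooth geometry (20T wheel at module 2.310)
pitch radius r_p = m·N/2 = 2.310·20/2 = 23.100000
base radius r_b = r_p·cos α = 23.100000·cos 20.489° = 21.638680
roll angle φ = 19.039° = 0.33229324 rad
x = r_b·(cos φ + φ·sin φ) = 22.800562
y = r_b·(sin φ − φ·cos φ) = 0.261741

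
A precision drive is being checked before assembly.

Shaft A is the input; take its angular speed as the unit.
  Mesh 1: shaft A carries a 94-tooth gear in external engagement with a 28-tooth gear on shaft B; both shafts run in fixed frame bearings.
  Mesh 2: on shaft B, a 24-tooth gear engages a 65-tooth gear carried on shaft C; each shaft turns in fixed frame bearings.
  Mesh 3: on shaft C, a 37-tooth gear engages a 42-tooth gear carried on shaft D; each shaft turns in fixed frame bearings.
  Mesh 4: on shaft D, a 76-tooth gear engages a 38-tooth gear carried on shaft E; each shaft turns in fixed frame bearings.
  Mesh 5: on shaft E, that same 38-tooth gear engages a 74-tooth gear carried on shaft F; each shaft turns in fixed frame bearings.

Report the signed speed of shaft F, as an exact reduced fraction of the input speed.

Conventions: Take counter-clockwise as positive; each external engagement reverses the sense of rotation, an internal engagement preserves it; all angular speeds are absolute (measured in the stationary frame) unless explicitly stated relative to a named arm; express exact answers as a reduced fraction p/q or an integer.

5-mesh fixed-axis compound train (all bearings frame-fixed)
mesh 1 [94T→28T]: |ω|/ω_in = 1×94/28 = 47/14, sense flips to −
mesh 2 [24T→65T]: |ω|/ω_in = (47/14)×24/65 = 564/455, sense flips to +
mesh 3 [37T→42T]: |ω|/ω_in = (564/455)×37/42 = 3478/3185, sense flips to −
mesh 4 [76T→38T]: |ω|/ω_in = (3478/3185)×76/38 = 6956/3185, sense flips to +
mesh 5 [38T→74T]: |ω|/ω_in = (6956/3185)×38/74 = 3572/3185, sense flips to −
signed output speed (× input speed) = -3572/3185

-3572/3185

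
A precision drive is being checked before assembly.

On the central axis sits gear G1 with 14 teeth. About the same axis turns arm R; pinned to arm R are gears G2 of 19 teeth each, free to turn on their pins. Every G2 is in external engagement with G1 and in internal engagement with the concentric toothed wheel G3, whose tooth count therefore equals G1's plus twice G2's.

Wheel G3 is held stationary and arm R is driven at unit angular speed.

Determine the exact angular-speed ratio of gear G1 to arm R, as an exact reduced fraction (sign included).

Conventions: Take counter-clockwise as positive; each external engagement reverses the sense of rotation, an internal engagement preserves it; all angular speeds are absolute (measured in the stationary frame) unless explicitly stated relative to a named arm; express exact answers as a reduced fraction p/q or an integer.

33/7

class = planetary set [G3 = 14+2·19 = 52; Willis about the carrier]
ring teeth: 14 + 2·19 = 52
14(ω_sun−ω_arm) = −52(ω_ring−ω_arm),  ω_ring = 0, ω_arm = 1
ω_sun = 1 − (52/14)(0−1) = 33/7
ω_out/ω_in = 33/7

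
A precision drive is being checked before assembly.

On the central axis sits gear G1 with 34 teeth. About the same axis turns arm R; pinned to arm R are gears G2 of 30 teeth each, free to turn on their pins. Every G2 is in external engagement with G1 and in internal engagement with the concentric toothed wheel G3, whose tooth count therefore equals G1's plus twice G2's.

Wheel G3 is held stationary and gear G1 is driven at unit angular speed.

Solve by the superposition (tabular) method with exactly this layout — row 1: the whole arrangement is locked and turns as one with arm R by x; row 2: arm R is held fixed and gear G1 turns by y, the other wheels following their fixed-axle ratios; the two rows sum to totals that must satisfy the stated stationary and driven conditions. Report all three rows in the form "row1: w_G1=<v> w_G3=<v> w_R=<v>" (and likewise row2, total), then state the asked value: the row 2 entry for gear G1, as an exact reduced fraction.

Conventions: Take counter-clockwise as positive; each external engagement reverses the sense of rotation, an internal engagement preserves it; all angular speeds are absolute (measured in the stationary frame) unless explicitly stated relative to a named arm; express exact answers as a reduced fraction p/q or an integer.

row1: w_G1=17/64 w_G3=17/64 w_R=17/64
row2: w_G1=47/64 w_G3=-17/64 w_R=0
total: w_G1=1 w_G3=0 w_R=17/64
asked value: 47/64

topology: planetary set — G1 34T / G2 30T / G3 94T, arm = carrier (Willis)
row 1 — lock + rotate with arm: ω_sun = ω_ring = ω_arm = x
row 2: sun turns y, ring = −(34/94)·y, arm 0
boundary: total ω_ring = x − (34/94)·y = 0 and total ω_sun = x + y = 1  ⇒  y = 47/64, x = 17/64
row 2 ring = −(34/94)·47/64 = -17/64
totals (row 1 + row 2): sun 17/64 + 47/64 = 1, ring 17/64 + (-17/64) = 0, arm 17/64 + 0 = 17/64
asked cell (row2, sun) = 47/64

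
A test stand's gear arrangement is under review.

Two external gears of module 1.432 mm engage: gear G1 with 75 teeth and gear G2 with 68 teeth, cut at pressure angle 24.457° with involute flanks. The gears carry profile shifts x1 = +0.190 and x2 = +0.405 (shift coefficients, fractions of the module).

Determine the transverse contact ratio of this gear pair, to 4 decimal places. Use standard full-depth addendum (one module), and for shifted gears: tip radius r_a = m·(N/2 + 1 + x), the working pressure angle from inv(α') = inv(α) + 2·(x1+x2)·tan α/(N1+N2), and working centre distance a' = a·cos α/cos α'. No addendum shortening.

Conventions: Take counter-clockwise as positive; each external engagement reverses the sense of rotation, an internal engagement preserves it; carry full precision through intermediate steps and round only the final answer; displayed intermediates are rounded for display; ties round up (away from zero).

topology: single-mesh involute geometry — m = 1.432, 75T/68T pair
base radii: r_b1 = 48.881619, r_b2 = 44.319335
tip radii: r_a1 = 55.404080, r_a2 = 50.699960
inv(α') = inv(24.457°) + 2·(+0.190+0.405)·tan α/(75+68) = 0.03174990  ⇒  α' = 25.45794°
a' = a·cos α / cos α' = 102.3880·cos 24.457°/cos 25.45794° = 103.223886
action lengths: √(r_a1²−r_b1²) = 26.080632, √(r_a2²−r_b2²) = 24.622805
base pitch p_b = π·m·cos α = 4.095097
CR = (26.080632 + 24.622805 − 103.223886·sin 25.45794°)/4.095097 = 1.546436
contact ratio ≈ 1.5464

1.5464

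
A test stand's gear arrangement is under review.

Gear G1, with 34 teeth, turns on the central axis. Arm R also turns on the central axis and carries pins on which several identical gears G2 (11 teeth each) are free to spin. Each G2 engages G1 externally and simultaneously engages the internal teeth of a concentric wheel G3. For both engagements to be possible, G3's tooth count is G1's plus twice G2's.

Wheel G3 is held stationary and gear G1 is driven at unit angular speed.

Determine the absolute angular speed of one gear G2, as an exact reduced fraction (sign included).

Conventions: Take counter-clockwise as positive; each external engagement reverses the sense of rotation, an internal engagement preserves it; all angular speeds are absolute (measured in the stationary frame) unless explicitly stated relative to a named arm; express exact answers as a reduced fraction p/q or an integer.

-17/11

class = planetary set [G3 = 34+2·11 = 56; Willis about the carrier]
ring teeth: 34 + 2·11 = 56
34(ω_sun−ω_arm) = −56(ω_ring−ω_arm),  ω_ring = 0, ω_sun = 1
34(1−ω_arm) = −56(0−ω_arm)  ⇒  90·ω_arm = 34  ⇒  ω_arm = 17/45
sun–planet mesh: 34·(1−17/45) = −11·(ω_p−ω_arm)  ⇒  ω_p−ω_arm = -952/495
ω_p = 17/45 − 952/495 = -17/11
exact speed ratio = -17/11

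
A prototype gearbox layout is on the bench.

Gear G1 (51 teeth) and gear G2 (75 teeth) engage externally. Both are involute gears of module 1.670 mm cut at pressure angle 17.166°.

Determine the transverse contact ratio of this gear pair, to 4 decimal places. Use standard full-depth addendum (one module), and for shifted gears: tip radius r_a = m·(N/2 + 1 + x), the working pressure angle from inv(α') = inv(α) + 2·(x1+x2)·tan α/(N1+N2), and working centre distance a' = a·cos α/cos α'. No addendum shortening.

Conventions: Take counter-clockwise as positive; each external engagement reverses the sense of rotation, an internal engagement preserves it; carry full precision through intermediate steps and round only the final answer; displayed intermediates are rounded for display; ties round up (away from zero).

1.9716

recognized (one external pair, fixed centres): single-mesh tooth geometry, m = 1.670, N1 = 51, N2 = 75
base radii: r_b1 = 40.687995, r_b2 = 59.835286
tip radii: r_a1 = 44.255000, r_a2 = 64.295000
no profile shift: α' = α, a' = a
action lengths: √(r_a1²−r_b1²) = 17.406669, √(r_a2²−r_b2²) = 23.528399
base pitch p_b = π·m·cos α = 5.012749
CR = (17.406669 + 23.528399 − 105.210000·sin 17.16600°)/5.012749 = 1.971627
contact ratio ≈ 1.9716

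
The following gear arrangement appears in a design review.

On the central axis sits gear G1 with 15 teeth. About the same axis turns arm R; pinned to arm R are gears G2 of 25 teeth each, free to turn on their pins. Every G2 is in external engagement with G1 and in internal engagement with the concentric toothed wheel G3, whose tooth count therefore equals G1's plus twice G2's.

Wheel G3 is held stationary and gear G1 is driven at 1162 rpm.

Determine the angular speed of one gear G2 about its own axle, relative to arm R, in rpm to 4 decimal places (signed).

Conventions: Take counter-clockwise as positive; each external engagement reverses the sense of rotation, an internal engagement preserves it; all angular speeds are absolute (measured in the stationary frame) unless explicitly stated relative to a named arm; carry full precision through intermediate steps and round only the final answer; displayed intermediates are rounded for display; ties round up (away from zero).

topology: planetary set — G1 15T / G2 25T / G3 65T, arm = carrier (Willis)
normalise by the input: solve with ω_sun = 1, then scale by 1162 rpm
ring teeth: 15 + 2·25 = 65
15(ω_sun−ω_arm) = −65(ω_ring−ω_arm),  ω_ring = 0, ω_sun = 1
15(1−ω_arm) = −65(0−ω_arm)  ⇒  80·ω_arm = 15  ⇒  ω_arm = 3/16
sun–planet mesh: 15·(1−3/16) = −25·(ω_p−ω_arm)  ⇒  ω_p−ω_arm = -39/80
scale: ω_p−ω_arm = -39/80 × 1162 rpm = -566.4750 rpm

-566.4750 rpm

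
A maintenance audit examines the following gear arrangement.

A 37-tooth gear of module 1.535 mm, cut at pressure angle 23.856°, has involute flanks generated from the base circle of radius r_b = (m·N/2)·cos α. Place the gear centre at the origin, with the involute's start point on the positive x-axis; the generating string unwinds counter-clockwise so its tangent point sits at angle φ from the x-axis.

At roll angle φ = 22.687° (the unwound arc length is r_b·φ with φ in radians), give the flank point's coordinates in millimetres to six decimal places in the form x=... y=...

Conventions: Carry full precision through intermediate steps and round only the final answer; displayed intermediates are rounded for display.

class = single-mesh tooth geometry [base-circle involute, m = 1.535, 37T]
pitch radius r_p = m·N/2 = 1.535·37/2 = 28.397500
base radius r_b = r_p·cos α = 28.397500·cos 23.856° = 25.971354
roll angle φ = 22.687° = 0.39596285 rad
x = r_b·(cos φ + φ·sin φ) = 27.928223
y = r_b·(sin φ − φ·cos φ) = 0.529069

x=27.928223 y=0.529069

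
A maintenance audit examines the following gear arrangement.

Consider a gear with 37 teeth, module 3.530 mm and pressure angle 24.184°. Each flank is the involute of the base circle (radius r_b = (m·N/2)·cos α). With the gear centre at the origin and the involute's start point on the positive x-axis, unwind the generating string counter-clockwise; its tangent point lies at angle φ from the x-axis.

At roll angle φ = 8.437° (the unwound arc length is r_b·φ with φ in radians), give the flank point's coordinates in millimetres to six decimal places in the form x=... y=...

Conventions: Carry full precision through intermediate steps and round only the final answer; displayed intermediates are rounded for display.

topology: single-mesh involute geometry — m = 3.530, N = 37
pitch radius r_p = m·N/2 = 3.530·37/2 = 65.305000
base radius r_b = r_p·cos α = 65.305000·cos 24.184° = 59.573477
roll angle φ = 8.437° = 0.14725343 rad
x = r_b·(cos φ + φ·sin φ) = 60.215863
y = r_b·(sin φ − φ·cos φ) = 0.063268

x=60.215863 y=0.063268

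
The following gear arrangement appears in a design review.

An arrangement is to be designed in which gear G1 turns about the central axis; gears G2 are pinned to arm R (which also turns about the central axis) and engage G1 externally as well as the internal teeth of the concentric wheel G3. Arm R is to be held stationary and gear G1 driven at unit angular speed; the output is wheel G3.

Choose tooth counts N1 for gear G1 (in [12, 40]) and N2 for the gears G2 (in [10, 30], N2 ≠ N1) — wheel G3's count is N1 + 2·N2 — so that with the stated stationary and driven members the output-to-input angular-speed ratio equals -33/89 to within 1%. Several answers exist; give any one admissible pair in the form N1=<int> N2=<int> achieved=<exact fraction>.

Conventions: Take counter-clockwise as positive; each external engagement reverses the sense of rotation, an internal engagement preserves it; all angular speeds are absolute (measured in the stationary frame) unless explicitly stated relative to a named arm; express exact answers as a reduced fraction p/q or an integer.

class = planetary set [ratio -33/89 wanted; Willis about the carrier]
Willis with ω_arm = 0: ω_ring/ω_sun = −N1/N3; set equal to -33/89  ⇒  N3/N1 = −1/(-33/89) = 89/33
N3 = N1 + 2·N2  ⇒  N2/N1 = (N3/N1 − 1)/2 = (89/33 − 1)/2 = 28/33
smallest multiple with N1 ≥ 12 and N2 ≥ 10: k = 1  ⇒  N1 = 1·33 = 33, N2 = 1·28 = 28 (N1 ≤ 40, N2 ≤ 30, N2 ≠ N1 ✓), N3 = 33 + 2·28 = 89
check: −N1/N3 with N1 = 33, N3 = 89 gives -33/89; |achieved − target| = 0 ≤ 33/8900 ✓

N1=33 N2=28 achieved=-33/89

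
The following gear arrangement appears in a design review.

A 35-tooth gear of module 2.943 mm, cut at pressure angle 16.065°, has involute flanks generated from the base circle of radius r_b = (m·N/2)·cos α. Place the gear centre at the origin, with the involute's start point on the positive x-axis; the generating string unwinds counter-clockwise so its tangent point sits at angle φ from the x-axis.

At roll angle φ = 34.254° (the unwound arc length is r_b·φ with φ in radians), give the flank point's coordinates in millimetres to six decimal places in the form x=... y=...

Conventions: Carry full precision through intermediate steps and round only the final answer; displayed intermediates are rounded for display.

x=57.561044 y=3.400717

topology: single-mesh involute geometry — m = 2.943, N = 35
pitch radius r_p = m·N/2 = 2.943·35/2 = 51.502500
base radius r_b = r_p·cos α = 51.502500·cos 16.065° = 49.491244
roll angle φ = 34.254° = 0.59784508 rad
x = r_b·(cos φ + φ·sin φ) = 57.561044
y = r_b·(sin φ − φ·cos φ) = 3.400717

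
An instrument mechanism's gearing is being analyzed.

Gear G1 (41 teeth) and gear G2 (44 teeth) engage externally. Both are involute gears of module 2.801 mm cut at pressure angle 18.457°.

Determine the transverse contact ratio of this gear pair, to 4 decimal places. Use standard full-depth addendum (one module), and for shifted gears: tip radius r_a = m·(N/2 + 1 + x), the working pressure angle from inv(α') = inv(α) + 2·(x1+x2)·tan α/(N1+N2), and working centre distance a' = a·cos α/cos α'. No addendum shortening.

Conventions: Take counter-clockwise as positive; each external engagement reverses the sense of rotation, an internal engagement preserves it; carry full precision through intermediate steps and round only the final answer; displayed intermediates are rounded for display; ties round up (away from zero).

single-mesh involute tooth geometry (41T engaging 44T at module 2.801)
base radii: r_b1 = 54.466877, r_b2 = 58.452258
tip radii: r_a1 = 60.221500, r_a2 = 64.423000
no profile shift: α' = α, a' = a
action lengths: √(r_a1²−r_b1²) = 25.690239, √(r_a2²−r_b2²) = 27.086093
base pitch p_b = π·m·cos α = 8.346963
CR = (25.690239 + 27.086093 − 119.042500·sin 18.45700°)/8.346963 = 1.807643
contact ratio ≈ 1.8076

1.8076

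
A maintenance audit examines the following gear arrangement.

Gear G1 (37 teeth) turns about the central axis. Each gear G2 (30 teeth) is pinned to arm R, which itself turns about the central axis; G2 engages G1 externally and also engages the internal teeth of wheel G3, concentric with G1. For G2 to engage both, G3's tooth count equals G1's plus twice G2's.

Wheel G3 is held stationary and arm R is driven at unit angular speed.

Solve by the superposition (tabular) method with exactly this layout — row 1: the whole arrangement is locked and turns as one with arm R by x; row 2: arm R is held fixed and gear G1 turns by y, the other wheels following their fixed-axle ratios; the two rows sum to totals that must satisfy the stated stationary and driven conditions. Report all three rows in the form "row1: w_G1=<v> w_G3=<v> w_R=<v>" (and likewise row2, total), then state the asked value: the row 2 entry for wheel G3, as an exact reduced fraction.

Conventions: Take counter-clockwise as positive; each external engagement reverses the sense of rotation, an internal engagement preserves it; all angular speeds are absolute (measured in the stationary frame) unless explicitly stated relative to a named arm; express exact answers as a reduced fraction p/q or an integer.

planetary set (37T centre, 30T on arm, 97T internal) — Willis relation
row 1: whole set turns with the arm by x
superposition row 2 [arm held]: sun y, ring −(37/97)·y, arm 0
boundary: total ω_ring = x − (37/97)·y = 0 and total ω_arm = x = 1  ⇒  y = 97/37, x = 1
row 2 ring = −(37/97)·97/37 = -1
totals (row 1 + row 2): sun 1 + 97/37 = 134/37, ring 1 + (-1) = 0, arm 1 + 0 = 1
asked cell (row2, ring) = -1

row1: w_G1=1 w_G3=1 w_R=1
row2: w_G1=97/37 w_G3=-1 w_R=0
total: w_G1=134/37 w_G3=0 w_R=1
asked value: -1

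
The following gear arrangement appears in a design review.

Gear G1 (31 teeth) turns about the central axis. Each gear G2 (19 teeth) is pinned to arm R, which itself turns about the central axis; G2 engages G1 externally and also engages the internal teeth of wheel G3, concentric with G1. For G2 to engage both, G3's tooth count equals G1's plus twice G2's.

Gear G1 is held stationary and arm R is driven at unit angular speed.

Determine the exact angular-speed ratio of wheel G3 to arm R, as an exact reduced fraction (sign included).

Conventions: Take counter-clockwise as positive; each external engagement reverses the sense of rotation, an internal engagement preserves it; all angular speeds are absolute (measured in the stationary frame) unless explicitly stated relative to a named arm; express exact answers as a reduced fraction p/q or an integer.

topology: planetary set — G1 31T / G2 19T / G3 69T, arm = carrier (Willis)
ring teeth: 31 + 2·19 = 69
31(ω_sun−ω_arm) = −69(ω_ring−ω_arm),  ω_sun = 0, ω_arm = 1
ω_ring = 1 − (31/69)(0−1) = 100/69
ω_out/ω_in = 100/69

100/69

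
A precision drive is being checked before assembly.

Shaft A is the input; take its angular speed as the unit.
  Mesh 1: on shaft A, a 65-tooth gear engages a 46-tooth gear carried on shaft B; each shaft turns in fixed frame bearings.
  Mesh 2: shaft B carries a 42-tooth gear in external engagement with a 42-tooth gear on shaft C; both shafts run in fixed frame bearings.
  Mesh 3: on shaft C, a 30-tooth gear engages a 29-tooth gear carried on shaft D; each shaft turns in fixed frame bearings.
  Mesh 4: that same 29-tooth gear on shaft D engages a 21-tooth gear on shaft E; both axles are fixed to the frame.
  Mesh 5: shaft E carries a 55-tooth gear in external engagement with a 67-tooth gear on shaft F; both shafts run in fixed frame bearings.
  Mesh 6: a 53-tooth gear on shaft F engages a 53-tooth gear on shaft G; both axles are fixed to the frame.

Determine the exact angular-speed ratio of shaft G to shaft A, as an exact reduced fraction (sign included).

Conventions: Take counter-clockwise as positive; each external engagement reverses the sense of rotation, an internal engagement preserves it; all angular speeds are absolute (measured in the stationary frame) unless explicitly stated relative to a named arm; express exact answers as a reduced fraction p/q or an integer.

class = fixed-axis compound train [6 meshes; 6 ratios multiply, 6 sense flips]
mesh 1 [65T→46T]: running ratio 65/46, sense −
mesh 2 [42T→42T]: running ratio 65/46, sense +
mesh 3 [30T→29T]: running ratio 975/667, sense −
mesh 4 [29T→21T]: running ratio 325/161, sense +
mesh 5 [55T→67T]: running ratio 17875/10787, sense −
mesh 6 [53T→53T]: running ratio 17875/10787, sense +
ω_out/ω_in = 17875/10787

17875/10787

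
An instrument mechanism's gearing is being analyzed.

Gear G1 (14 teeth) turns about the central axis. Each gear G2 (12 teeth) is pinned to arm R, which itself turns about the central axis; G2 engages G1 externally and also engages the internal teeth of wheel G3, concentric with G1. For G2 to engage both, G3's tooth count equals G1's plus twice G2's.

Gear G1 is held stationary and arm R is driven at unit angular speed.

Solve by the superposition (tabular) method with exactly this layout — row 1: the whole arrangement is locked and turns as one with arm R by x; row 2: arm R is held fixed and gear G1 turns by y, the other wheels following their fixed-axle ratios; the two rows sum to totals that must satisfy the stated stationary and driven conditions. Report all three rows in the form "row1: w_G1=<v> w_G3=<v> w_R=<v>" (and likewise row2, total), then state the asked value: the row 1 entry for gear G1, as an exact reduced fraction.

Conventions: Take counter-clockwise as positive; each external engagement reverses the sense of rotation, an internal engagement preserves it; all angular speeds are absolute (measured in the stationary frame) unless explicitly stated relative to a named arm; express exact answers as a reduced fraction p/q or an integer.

row1: w_G1=1 w_G3=1 w_R=1
row2: w_G1=-1 w_G3=7/19 w_R=0
total: w_G1=0 w_G3=26/19 w_R=1
asked value: 1

topology: planetary set — G1 14T / G2 12T / G3 38T, arm = carrier (Willis)
superposition row 1 [locked train]: every member turns x
row 2 (arm held, sun turns y): ω_ring = −(14/38)·y, ω_arm = 0
boundary: total ω_sun = x + y = 0 and total ω_arm = x = 1  ⇒  y = -1, x = 1
row 2 ring = −(14/38)·(-1) = 7/19
totals (row 1 + row 2): sun 1 + (-1) = 0, ring 1 + 7/19 = 26/19, arm 1 + 0 = 1
asked cell (row1, sun) = 1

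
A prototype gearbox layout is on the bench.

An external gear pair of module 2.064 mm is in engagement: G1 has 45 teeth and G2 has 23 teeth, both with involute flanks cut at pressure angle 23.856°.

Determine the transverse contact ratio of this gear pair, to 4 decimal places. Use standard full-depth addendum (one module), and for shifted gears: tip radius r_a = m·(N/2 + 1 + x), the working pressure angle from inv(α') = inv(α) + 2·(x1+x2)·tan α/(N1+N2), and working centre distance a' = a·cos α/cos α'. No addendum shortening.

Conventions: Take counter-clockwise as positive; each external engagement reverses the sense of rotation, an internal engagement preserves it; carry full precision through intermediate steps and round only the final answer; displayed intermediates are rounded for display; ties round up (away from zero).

single-mesh involute tooth geometry (45T engaging 23T at module 2.064)
base radii: r_b1 = 42.472390, r_b2 = 21.708110
tip radii: r_a1 = 48.504000, r_a2 = 25.800000
no profile shift: α' = α, a' = a
action lengths: √(r_a1²−r_b1²) = 23.425074, √(r_a2²−r_b2²) = 13.942666
base pitch p_b = π·m·cos α = 5.930264
CR = (23.425074 + 13.942666 − 70.176000·sin 23.85600°)/5.930264 = 1.515245
contact ratio ≈ 1.5152

1.5152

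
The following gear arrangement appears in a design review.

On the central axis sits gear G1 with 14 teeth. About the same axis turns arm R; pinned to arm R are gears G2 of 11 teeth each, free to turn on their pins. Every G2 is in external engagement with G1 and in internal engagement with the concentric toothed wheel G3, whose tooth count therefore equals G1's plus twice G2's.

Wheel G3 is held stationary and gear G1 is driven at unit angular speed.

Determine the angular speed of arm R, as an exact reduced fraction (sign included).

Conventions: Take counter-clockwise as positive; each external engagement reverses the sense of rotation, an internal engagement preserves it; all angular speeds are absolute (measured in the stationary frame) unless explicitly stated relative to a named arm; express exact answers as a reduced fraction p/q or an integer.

7/25

topology: planetary set — G1 14T / G2 11T / G3 36T, arm = carrier (Willis)
ring teeth: 14 + 2·11 = 36
14(ω_sun−ω_arm) = −36(ω_ring−ω_arm),  ω_ring = 0, ω_sun = 1
14(1−ω_arm) = −36(0−ω_arm)  ⇒  50·ω_arm = 14  ⇒  ω_arm = 7/25
exact speed ratio = 7/25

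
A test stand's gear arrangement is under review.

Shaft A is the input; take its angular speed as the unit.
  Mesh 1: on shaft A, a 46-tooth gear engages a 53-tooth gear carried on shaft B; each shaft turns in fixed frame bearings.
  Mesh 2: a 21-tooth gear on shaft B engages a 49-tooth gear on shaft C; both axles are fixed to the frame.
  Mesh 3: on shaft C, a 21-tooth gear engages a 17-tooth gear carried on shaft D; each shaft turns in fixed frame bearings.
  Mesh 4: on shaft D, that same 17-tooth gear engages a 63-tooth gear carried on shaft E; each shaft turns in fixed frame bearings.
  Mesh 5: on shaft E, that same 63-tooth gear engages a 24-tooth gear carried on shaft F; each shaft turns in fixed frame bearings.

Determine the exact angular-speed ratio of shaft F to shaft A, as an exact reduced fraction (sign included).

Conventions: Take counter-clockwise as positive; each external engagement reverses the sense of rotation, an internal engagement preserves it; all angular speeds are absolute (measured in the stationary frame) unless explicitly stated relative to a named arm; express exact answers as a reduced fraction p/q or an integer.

class = fixed-axis compound train [5 meshes; 5 ratios multiply, 5 sense flips]
mesh 1 [46T→53T]: running ratio 46/53, sense −
mesh 2 [21T→49T]: running ratio 138/371, sense +
mesh 3 [21T→17T]: running ratio 414/901, sense −
mesh 4 [17T→63T]: running ratio 46/371, sense +
mesh 5 [63T→24T]: running ratio 69/212, sense −
ω_out/ω_in = -69/212

-69/212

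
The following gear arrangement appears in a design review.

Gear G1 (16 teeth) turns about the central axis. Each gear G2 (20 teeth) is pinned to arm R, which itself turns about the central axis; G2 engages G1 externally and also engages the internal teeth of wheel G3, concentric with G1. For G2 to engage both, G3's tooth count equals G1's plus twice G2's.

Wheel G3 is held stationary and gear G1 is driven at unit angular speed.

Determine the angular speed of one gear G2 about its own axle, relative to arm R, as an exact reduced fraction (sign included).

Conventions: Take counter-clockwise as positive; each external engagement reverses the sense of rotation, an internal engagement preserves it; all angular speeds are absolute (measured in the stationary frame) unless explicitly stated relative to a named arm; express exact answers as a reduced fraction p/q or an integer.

-28/45

recognized (axles ride arm R): planetary set, 16/20/56 teeth
ring teeth: 16 + 2·20 = 56
16(ω_sun−ω_arm) = −56(ω_ring−ω_arm),  ω_ring = 0, ω_sun = 1
16(1−ω_arm) = −56(0−ω_arm)  ⇒  72·ω_arm = 16  ⇒  ω_arm = 2/9
sun–planet mesh: 16·(1−2/9) = −20·(ω_p−ω_arm)  ⇒  ω_p−ω_arm = -28/45
exact speed ratio = -28/45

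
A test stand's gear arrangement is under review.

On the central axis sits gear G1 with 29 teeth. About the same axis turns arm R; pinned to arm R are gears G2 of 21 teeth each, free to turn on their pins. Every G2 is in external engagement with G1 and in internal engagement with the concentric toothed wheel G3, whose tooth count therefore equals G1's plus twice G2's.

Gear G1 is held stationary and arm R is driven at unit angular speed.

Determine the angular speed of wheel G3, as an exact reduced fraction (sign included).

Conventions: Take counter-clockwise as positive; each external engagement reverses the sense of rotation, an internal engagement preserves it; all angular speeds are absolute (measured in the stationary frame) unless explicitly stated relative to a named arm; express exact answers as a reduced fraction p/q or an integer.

100/71

recognized (axles ride arm R): planetary set, 29/21/71 teeth
ring teeth: 29 + 2·21 = 71
29(ω_sun−ω_arm) = −71(ω_ring−ω_arm),  ω_sun = 0, ω_arm = 1
ω_ring = 1 − (29/71)(0−1) = 100/71
exact speed ratio = 100/71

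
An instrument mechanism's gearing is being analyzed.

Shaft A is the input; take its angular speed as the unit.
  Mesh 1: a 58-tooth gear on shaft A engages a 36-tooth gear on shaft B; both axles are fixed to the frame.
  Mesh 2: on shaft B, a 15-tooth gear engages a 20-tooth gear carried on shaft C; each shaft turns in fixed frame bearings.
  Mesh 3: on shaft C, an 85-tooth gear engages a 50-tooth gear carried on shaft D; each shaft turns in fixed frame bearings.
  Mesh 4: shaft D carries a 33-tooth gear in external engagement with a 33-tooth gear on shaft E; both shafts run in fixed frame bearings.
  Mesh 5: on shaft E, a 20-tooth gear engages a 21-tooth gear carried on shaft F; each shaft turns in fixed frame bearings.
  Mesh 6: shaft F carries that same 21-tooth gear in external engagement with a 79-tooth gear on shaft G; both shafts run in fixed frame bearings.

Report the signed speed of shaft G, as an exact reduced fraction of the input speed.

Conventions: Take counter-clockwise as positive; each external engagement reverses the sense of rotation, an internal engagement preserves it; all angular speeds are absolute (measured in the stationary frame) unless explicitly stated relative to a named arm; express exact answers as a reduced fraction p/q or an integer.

6-mesh fixed-axis compound train (all bearings frame-fixed)
mesh 1 [58T→36T]: |ω|/ω_in = 1×58/36 = 29/18, sense flips to −
mesh 2 [15T→20T]: |ω|/ω_in = (29/18)×15/20 = 29/24, sense flips to +
mesh 3 [85T→50T]: |ω|/ω_in = (29/24)×85/50 = 493/240, sense flips to −
mesh 4 [33T→33T]: |ω|/ω_in = (493/240)×33/33 = 493/240, sense flips to +
mesh 5 [20T→21T]: |ω|/ω_in = (493/240)×20/21 = 493/252, sense flips to −
mesh 6 [21T→79T]: |ω|/ω_in = (493/252)×21/79 = 493/948, sense flips to +
signed output speed (× input speed) = 493/948

493/948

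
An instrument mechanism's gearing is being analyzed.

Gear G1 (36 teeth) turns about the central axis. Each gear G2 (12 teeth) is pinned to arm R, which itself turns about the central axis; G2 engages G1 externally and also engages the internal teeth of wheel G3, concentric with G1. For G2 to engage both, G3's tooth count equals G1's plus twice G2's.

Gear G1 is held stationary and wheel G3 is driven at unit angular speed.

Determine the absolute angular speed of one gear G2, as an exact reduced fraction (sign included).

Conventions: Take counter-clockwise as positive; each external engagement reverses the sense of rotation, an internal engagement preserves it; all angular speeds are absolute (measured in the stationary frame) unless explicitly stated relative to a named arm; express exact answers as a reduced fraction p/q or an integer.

topology: planetary set — G1 36T / G2 12T / G3 60T, arm = carrier (Willis)
ring teeth: 36 + 2·12 = 60
36(ω_sun−ω_arm) = −60(ω_ring−ω_arm),  ω_sun = 0, ω_ring = 1
36(0−ω_arm) = −60(1−ω_arm)  ⇒  96·ω_arm = 60  ⇒  ω_arm = 5/8
sun–planet mesh: 36·(0−5/8) = −12·(ω_p−ω_arm)  ⇒  ω_p−ω_arm = 15/8
ω_p = 5/8 + 15/8 = 5/2
exact speed ratio = 5/2

5/2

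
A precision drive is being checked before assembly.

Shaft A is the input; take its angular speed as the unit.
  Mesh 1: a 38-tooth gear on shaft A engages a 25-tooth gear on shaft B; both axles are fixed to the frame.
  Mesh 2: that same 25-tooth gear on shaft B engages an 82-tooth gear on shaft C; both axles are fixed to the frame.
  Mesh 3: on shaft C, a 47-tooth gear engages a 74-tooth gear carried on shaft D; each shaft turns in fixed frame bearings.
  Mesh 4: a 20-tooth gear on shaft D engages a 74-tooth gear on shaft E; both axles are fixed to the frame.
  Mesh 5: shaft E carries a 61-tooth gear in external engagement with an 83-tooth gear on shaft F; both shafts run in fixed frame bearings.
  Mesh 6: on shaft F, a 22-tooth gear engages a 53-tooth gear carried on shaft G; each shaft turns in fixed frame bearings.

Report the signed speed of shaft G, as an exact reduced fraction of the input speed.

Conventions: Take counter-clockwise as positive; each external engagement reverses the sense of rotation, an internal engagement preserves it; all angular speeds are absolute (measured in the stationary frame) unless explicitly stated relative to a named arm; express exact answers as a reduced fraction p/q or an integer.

5992030/246911471

6-mesh fixed-axis compound train (all bearings frame-fixed)
mesh 1 [38T→25T]: |ω|/ω_in = 1×38/25 = 38/25, sense flips to −
mesh 2 [25T→82T]: |ω|/ω_in = (38/25)×25/82 = 19/41, sense flips to +
mesh 3 [47T→74T]: |ω|/ω_in = (19/41)×47/74 = 893/3034, sense flips to −
mesh 4 [20T→74T]: |ω|/ω_in = (893/3034)×20/74 = 4465/56129, sense flips to +
mesh 5 [61T→83T]: |ω|/ω_in = (4465/56129)×61/83 = 272365/4658707, sense flips to −
mesh 6 [22T→53T]: |ω|/ω_in = (272365/4658707)×22/53 = 5992030/246911471, sense flips to +
signed output speed (× input speed) = 5992030/246911471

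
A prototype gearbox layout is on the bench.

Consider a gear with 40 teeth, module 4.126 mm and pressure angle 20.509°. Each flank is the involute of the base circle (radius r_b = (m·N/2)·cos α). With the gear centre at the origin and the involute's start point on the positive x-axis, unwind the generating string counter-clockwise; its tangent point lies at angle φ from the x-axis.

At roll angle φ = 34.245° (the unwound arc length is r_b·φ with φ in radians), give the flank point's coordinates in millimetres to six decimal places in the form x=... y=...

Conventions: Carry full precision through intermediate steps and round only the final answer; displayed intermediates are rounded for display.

single-mesh involute tooth geometry (40T wheel at module 4.126)
pitch radius r_p = m·N/2 = 4.126·40/2 = 82.520000
base radius r_b = r_p·cos α = 82.520000·cos 20.509° = 77.289649
roll angle φ = 34.245° = 0.59768800 rad
x = r_b·(cos φ + φ·sin φ) = 89.886122
y = r_b·(sin φ − φ·cos φ) = 5.306759

x=89.886122 y=5.306759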